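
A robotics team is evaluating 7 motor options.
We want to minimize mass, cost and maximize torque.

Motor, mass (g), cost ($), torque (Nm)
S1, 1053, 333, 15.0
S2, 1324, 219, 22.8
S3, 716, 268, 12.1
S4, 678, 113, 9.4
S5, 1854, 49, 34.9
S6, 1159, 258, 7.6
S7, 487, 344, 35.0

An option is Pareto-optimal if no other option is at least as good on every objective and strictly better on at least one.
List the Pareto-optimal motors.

S1: not dominated.
S2: not dominated.
S3: not dominated.
S4: not dominated.
S5: not dominated (best cost).
S6: dominated by S4 (mass 678≤1159, cost 113≤258, torque 9.4≥7.6).
S7: not dominated (best mass).

S1, S2, S3, S4, S5, S7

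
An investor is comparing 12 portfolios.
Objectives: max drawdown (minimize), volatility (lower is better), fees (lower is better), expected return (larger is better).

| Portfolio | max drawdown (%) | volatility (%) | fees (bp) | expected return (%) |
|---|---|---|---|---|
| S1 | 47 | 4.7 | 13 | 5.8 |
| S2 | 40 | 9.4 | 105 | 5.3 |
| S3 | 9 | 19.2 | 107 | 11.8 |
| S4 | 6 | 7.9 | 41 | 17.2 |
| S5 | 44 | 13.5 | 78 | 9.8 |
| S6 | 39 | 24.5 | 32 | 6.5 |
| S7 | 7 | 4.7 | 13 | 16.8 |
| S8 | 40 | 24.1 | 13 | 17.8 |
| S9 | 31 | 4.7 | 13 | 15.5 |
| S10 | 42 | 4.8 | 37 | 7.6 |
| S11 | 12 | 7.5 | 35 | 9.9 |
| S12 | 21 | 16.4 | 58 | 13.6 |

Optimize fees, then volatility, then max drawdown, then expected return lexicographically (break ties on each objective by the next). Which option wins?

S7

First minimize fees: best is 13, kept {S1, S7, S8, S9}.
Then minimize volatility: best is 4.7, kept {S1, S7, S9}.
Then minimize max drawdown: best is 7, kept {S7}.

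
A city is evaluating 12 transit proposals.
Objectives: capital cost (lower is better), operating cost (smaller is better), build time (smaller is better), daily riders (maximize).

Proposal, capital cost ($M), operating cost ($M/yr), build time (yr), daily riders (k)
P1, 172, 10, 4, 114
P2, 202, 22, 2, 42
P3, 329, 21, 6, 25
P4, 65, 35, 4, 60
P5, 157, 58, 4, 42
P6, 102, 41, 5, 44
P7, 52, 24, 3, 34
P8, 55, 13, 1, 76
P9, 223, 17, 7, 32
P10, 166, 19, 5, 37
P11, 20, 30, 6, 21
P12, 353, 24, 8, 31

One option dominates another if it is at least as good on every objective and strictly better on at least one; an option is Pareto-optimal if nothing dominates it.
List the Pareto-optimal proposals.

P1: not dominated (best operating cost).
P2: dominated by P8 (capital cost 55≤202, operating cost 13≤22, build time 1≤2, daily riders 76≥42).
P3: dominated by P1 (capital cost 172≤329, operating cost 10≤21, build time 4≤6, daily riders 114≥25).
P4: dominated by P8 (capital cost 55≤65, operating cost 13≤35, build time 1≤4, daily riders 76≥60).
P5: dominated by P4 (capital cost 65≤157, operating cost 35≤58, build time 4≤4, daily riders 60≥42).
P6: dominated by P4 (capital cost 65≤102, operating cost 35≤41, build time 4≤5, daily riders 60≥44).
P7: not dominated.
P8: not dominated (best build time).
P9: dominated by P1 (capital cost 172≤223, operating cost 10≤17, build time 4≤7, daily riders 114≥32).
P10: dominated by P8 (capital cost 55≤166, operating cost 13≤19, build time 1≤5, daily riders 76≥37).
P11: not dominated (best capital cost).
P12: dominated by P1 (capital cost 172≤353, operating cost 10≤24, build time 4≤8, daily riders 114≥31).

P1, P7, P8, P11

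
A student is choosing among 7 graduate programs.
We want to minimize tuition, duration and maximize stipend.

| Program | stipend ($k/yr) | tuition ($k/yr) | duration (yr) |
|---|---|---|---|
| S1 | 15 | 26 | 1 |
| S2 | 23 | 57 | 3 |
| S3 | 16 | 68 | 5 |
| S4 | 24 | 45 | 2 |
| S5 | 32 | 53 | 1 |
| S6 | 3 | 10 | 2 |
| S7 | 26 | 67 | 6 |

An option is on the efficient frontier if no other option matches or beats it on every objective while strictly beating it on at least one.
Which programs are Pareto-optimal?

S1, S4, S5, S6

S1: not dominated.
S2: dominated by S4 (stipend 24≥23, tuition 45≤57, duration 2≤3).
S3: dominated by S2 (stipend 23≥16, tuition 57≤68, duration 3≤5).
S4: not dominated.
S5: not dominated (best stipend).
S6: not dominated (best tuition).
S7: dominated by S5 (stipend 32≥26, tuition 53≤67, duration 1≤6).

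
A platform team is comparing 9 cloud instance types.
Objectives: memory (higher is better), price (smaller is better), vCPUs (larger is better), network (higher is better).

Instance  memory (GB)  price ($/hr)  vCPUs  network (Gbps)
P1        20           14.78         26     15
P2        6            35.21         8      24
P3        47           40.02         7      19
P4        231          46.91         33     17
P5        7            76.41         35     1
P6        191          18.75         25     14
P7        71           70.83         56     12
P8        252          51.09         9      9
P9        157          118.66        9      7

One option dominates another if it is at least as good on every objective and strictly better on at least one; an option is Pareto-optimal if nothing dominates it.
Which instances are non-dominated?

P1, P2, P3, P4, P6, P7, P8

P1: not dominated (best price).
P2: not dominated (best network).
P3: not dominated.
P4: not dominated.
P5: dominated by P7 (memory 71≥7, price 70.83≤76.41, vCPUs 56≥35, network 12≥1).
P6: not dominated.
P7: not dominated (best vCPUs).
P8: not dominated (best memory).
P9: dominated by P4 (memory 231≥157, price 46.91≤118.66, vCPUs 33≥9, network 17≥7).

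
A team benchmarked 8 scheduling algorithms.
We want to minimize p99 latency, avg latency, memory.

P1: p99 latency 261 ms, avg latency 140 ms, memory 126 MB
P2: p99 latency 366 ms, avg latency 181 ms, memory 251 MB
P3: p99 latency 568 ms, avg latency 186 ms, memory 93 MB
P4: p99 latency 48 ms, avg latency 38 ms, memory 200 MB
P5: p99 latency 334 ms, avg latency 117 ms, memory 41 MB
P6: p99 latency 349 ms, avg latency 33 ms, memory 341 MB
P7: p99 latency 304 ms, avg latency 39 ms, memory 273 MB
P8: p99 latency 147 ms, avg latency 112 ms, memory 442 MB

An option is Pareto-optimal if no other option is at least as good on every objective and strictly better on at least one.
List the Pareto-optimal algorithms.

P1, P4, P5, P6

P1: not dominated.
P2: dominated by P1 (p99 latency 261≤366, avg latency 140≤181, memory 126≤251).
P3: dominated by P5 (p99 latency 334≤568, avg latency 117≤186, memory 41≤93).
P4: not dominated (best p99 latency).
P5: not dominated (best memory).
P6: not dominated (best avg latency).
P7: dominated by P4 (p99 latency 48≤304, avg latency 38≤39, memory 200≤273).
P8: dominated by P4 (p99 latency 48≤147, avg latency 38≤112, memory 200≤442).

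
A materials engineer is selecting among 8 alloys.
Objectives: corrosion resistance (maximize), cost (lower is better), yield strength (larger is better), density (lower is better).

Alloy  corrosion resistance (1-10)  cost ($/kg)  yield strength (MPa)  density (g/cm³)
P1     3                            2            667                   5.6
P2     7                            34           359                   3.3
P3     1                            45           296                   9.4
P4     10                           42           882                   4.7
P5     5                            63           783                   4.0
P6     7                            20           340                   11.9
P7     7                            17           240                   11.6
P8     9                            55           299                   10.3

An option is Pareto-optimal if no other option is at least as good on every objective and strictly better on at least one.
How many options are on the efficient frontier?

6

P1: not dominated (best cost).
P2: not dominated (best density).
P3: dominated by P1 (corrosion resistance 3≥1, cost 2≤45, yield strength 667≥296, density 5.6≤9.4).
P4: not dominated (best corrosion resistance).
P5: not dominated.
P6: not dominated.
P7: not dominated.
P8: dominated by P4 (corrosion resistance 10≥9, cost 42≤55, yield strength 882≥299, density 4.7≤10.3).
Pareto-optimal: P1, P2, P4, P5, P6, P7 → 6.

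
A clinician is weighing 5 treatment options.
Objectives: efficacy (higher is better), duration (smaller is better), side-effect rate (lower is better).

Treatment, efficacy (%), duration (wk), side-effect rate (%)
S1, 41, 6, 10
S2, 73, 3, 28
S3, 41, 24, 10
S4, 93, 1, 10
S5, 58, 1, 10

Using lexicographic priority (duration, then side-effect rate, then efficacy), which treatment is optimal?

S4

First minimize duration: best is 1, kept {S4, S5}.
Then minimize side-effect rate: best is 10, kept {S4, S5}.
Then maximize efficacy: best is 93, kept {S4}.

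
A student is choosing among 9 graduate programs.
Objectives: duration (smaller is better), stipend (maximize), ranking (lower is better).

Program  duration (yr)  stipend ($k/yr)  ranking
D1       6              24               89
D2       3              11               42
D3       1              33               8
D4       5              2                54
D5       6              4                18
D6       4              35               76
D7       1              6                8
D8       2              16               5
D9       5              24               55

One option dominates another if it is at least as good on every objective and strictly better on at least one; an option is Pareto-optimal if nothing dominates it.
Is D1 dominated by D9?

D9 vs D1: duration 5≤6, stipend 24≥24, ranking 55≤89 — D9 is at least as good on every objective with at least one strict improvement.

Yes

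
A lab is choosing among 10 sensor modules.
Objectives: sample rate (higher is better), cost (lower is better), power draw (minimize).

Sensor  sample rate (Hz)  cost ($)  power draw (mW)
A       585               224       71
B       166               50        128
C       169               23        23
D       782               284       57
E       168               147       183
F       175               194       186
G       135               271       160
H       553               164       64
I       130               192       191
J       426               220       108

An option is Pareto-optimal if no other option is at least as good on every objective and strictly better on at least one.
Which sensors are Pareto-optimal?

A, C, D, H

A: not dominated.
B: dominated by C (sample rate 169≥166, cost 23≤50, power draw 23≤128).
C: not dominated (best cost).
D: not dominated (best sample rate).
E: dominated by C (sample rate 169≥168, cost 23≤147, power draw 23≤183).
F: dominated by H (sample rate 553≥175, cost 164≤194, power draw 64≤186).
G: dominated by A (sample rate 585≥135, cost 224≤271, power draw 71≤160).
H: not dominated.
I: dominated by B (sample rate 166≥130, cost 50≤192, power draw 128≤191).
J: dominated by H (sample rate 553≥426, cost 164≤220, power draw 64≤108).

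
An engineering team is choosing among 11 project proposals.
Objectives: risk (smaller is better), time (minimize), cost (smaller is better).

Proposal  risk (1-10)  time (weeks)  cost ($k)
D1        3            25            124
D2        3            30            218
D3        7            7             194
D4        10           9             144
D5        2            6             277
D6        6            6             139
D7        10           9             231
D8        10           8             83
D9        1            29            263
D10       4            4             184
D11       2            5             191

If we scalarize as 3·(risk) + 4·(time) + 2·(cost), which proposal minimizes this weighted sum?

D1: 3·3 + 4·25 + 2·124 = 357
D2: 3·3 + 4·30 + 2·218 = 565
D3: 3·7 + 4·7 + 2·194 = 437
D4: 3·10 + 4·9 + 2·144 = 354
D5: 3·2 + 4·6 + 2·277 = 584
D6: 3·6 + 4·6 + 2·139 = 320
D7: 3·10 + 4·9 + 2·231 = 528
D8: 3·10 + 4·8 + 2·83 = 228
D9: 3·1 + 4·29 + 2·263 = 645
D10: 3·4 + 4·4 + 2·184 = 396
D11: 3·2 + 4·5 + 2·191 = 408
Lowest: D8 at 228.

D8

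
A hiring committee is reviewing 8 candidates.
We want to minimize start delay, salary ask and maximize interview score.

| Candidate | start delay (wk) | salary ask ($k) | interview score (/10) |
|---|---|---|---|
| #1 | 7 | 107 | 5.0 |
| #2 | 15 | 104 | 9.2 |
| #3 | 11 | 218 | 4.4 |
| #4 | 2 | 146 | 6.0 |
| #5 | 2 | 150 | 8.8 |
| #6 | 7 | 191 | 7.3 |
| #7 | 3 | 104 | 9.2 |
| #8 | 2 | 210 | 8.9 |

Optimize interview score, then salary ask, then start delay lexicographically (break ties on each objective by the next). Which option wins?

#7

First maximize interview score: best is 9.2, kept {#2, #7}.
Then minimize salary ask: best is 104, kept {#2, #7}.
Then minimize start delay: best is 3, kept {#7}.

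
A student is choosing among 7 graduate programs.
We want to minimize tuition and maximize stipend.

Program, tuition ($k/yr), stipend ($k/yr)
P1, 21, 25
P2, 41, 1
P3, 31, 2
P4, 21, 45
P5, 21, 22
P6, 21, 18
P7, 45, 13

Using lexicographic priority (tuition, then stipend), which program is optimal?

P4

First minimize tuition: best is 21, kept {P1, P4, P5, P6}.
Then maximize stipend: best is 45, kept {P4}.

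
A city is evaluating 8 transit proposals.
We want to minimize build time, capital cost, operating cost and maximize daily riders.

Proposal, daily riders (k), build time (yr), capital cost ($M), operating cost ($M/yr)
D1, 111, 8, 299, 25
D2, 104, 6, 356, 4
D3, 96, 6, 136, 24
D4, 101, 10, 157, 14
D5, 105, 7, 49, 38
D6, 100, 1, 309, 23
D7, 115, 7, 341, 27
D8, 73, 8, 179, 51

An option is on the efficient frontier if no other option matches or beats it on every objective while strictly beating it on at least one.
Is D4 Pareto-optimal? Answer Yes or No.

Yes

D1: worse on capital cost (299 vs 157).
D2: worse on capital cost (356 vs 157).
D3: worse on daily riders (96 vs 101).
D5: worse on operating cost (38 vs 14).
D6: worse on daily riders (100 vs 101).
D7: worse on capital cost (341 vs 157).
D8: worse on daily riders (73 vs 101).
No option is at least as good as D4 on every objective and strictly better on one.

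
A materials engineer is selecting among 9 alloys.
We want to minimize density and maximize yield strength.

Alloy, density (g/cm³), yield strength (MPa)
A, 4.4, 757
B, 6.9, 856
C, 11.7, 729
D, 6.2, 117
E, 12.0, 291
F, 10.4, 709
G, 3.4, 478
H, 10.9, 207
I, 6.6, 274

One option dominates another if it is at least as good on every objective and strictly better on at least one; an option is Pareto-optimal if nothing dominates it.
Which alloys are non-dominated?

A: not dominated.
B: not dominated (best yield strength).
C: dominated by A (density 4.4≤11.7, yield strength 757≥729).
D: dominated by A (density 4.4≤6.2, yield strength 757≥117).
E: dominated by A (density 4.4≤12.0, yield strength 757≥291).
F: dominated by A (density 4.4≤10.4, yield strength 757≥709).
G: not dominated (best density).
H: dominated by A (density 4.4≤10.9, yield strength 757≥207).
I: dominated by A (density 4.4≤6.6, yield strength 757≥274).

A, B, G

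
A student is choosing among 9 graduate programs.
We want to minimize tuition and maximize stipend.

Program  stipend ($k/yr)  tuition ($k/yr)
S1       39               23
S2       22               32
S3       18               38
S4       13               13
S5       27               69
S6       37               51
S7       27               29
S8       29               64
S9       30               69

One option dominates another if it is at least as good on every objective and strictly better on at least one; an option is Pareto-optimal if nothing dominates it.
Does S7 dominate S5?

Yes

S7 vs S5: stipend 27≥27, tuition 29≤69 — S7 is at least as good on every objective with at least one strict improvement.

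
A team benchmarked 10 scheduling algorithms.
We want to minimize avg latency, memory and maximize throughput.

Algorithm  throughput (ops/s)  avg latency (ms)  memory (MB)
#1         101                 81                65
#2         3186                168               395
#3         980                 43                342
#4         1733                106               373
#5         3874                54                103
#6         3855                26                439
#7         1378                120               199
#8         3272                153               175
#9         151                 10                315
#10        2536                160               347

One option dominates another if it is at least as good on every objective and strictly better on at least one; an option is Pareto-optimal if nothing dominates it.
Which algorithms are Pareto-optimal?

#1, #3, #5, #6, #9

#1: not dominated (best memory).
#2: dominated by #5 (throughput 3874≥3186, avg latency 54≤168, memory 103≤395).
#3: not dominated.
#4: dominated by #5 (throughput 3874≥1733, avg latency 54≤106, memory 103≤373).
#5: not dominated (best throughput).
#6: not dominated.
#7: dominated by #5 (throughput 3874≥1378, avg latency 54≤120, memory 103≤199).
#8: dominated by #5 (throughput 3874≥3272, avg latency 54≤153, memory 103≤175).
#9: not dominated (best avg latency).
#10: dominated by #5 (throughput 3874≥2536, avg latency 54≤160, memory 103≤347).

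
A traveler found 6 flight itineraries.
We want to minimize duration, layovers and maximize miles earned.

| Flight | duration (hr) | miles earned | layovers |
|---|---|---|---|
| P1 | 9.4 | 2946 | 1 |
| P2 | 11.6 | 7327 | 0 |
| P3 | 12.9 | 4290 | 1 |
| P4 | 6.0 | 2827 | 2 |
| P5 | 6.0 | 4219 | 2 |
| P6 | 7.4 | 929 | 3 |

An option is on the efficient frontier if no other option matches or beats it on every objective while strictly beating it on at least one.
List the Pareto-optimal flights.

P1, P2, P5

P1: not dominated.
P2: not dominated (best miles earned).
P3: dominated by P2 (duration 11.6≤12.9, miles earned 7327≥4290, layovers 0≤1).
P4: dominated by P5 (duration 6.0≤6.0, miles earned 4219≥2827, layovers 2≤2).
P5: not dominated.
P6: dominated by P4 (duration 6.0≤7.4, miles earned 2827≥929, layovers 2≤3).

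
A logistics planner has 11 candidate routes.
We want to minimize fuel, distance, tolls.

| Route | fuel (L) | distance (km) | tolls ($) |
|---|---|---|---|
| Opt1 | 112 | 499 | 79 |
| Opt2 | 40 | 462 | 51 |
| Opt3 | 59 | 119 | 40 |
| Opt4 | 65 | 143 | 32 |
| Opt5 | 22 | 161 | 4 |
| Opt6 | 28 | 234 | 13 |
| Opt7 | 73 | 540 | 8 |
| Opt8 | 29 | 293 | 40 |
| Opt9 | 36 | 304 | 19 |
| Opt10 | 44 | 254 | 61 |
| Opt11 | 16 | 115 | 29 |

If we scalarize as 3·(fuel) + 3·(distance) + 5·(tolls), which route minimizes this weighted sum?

Opt1: 3·112 + 3·499 + 5·79 = 2228
Opt2: 3·40 + 3·462 + 5·51 = 1761
Opt3: 3·59 + 3·119 + 5·40 = 734
Opt4: 3·65 + 3·143 + 5·32 = 784
Opt5: 3·22 + 3·161 + 5·4 = 569
Opt6: 3·28 + 3·234 + 5·13 = 851
Opt7: 3·73 + 3·540 + 5·8 = 1879
Opt8: 3·29 + 3·293 + 5·40 = 1166
Opt9: 3·36 + 3·304 + 5·19 = 1115
Opt10: 3·44 + 3·254 + 5·61 = 1199
Opt11: 3·16 + 3·115 + 5·29 = 538
Lowest: Opt11 at 538.

Opt11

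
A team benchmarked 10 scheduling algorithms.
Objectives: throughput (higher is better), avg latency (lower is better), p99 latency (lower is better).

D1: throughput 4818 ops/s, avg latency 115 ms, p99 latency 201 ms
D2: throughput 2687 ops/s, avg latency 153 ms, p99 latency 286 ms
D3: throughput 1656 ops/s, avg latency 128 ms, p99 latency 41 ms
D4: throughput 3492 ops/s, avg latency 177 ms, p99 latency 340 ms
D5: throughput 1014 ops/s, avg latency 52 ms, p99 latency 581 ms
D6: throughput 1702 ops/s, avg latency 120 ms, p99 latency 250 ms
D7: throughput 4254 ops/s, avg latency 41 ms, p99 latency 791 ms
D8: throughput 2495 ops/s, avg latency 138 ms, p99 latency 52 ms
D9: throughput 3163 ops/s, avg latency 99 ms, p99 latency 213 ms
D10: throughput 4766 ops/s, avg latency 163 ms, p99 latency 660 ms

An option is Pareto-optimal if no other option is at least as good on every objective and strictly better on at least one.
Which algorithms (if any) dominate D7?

D1: worse on avg latency (115 vs 41).
D2: worse on throughput (2687 vs 4254).
D3: worse on throughput (1656 vs 4254).
D4: worse on throughput (3492 vs 4254).
D5: worse on throughput (1014 vs 4254).
D6: worse on throughput (1702 vs 4254).
D8: worse on throughput (2495 vs 4254).
D9: worse on throughput (3163 vs 4254).
D10: worse on avg latency (163 vs 41).
No option dominates D7.

none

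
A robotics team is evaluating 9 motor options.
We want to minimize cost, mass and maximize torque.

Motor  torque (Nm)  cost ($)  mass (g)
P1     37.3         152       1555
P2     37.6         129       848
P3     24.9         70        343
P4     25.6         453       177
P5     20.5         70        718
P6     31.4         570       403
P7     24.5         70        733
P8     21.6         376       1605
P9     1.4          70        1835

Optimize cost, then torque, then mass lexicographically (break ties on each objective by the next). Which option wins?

P3

First minimize cost: best is 70, kept {P3, P5, P7, P9}.
Then maximize torque: best is 24.9, kept {P3}.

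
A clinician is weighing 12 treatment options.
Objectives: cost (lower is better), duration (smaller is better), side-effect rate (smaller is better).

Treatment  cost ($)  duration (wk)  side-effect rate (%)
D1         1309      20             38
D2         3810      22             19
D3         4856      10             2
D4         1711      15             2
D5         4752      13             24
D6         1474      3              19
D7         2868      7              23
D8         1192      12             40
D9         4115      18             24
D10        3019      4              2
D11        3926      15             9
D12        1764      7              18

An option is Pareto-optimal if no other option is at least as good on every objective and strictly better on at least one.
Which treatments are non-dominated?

D1: not dominated.
D2: dominated by D4 (cost 1711≤3810, duration 15≤22, side-effect rate 2≤19).
D3: dominated by D10 (cost 3019≤4856, duration 4≤10, side-effect rate 2≤2).
D4: not dominated.
D5: dominated by D6 (cost 1474≤4752, duration 3≤13, side-effect rate 19≤24).
D6: not dominated (best duration).
D7: dominated by D6 (cost 1474≤2868, duration 3≤7, side-effect rate 19≤23).
D8: not dominated (best cost).
D9: dominated by D4 (cost 1711≤4115, duration 15≤18, side-effect rate 2≤24).
D10: not dominated.
D11: dominated by D4 (cost 1711≤3926, duration 15≤15, side-effect rate 2≤9).
D12: not dominated.

D1, D4, D6, D8, D10, D12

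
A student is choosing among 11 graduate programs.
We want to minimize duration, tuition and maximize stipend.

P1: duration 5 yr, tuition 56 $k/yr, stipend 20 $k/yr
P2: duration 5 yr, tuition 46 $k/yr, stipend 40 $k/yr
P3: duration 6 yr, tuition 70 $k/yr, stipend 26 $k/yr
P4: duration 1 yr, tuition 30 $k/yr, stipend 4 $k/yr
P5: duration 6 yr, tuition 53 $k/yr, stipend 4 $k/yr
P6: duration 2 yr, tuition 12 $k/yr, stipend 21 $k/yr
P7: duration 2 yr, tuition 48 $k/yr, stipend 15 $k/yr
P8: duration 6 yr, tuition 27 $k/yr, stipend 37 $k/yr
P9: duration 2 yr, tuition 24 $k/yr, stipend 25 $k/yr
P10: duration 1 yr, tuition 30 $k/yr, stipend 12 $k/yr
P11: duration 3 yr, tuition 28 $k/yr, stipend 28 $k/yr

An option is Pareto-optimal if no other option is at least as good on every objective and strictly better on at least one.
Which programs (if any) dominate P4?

P10: duration 1≤1, tuition 30≤30, stipend 12≥4 — dominates P4.
Others (P1, P2, P3, P5, P6, P7, P8, P9, P11) are each worse than P4 on at least one objective.

P10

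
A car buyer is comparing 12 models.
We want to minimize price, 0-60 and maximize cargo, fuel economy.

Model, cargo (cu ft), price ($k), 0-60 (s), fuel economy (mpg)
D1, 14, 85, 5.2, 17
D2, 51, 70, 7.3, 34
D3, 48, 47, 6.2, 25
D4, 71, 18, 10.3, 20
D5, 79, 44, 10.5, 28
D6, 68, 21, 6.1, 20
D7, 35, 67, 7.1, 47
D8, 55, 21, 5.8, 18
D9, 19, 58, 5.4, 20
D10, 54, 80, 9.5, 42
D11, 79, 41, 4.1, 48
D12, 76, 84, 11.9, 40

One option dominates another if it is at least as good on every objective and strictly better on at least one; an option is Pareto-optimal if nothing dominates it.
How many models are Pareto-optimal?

4

D1: dominated by D11 (cargo 79≥14, price 41≤85, 0-60 4.1≤5.2, fuel economy 48≥17).
D2: dominated by D11 (cargo 79≥51, price 41≤70, 0-60 4.1≤7.3, fuel economy 48≥34).
D3: dominated by D11 (cargo 79≥48, price 41≤47, 0-60 4.1≤6.2, fuel economy 48≥25).
D4: not dominated (best price).
D5: dominated by D11 (cargo 79≥79, price 41≤44, 0-60 4.1≤10.5, fuel economy 48≥28).
D6: not dominated.
D7: dominated by D11 (cargo 79≥35, price 41≤67, 0-60 4.1≤7.1, fuel economy 48≥47).
D8: not dominated.
D9: dominated by D11 (cargo 79≥19, price 41≤58, 0-60 4.1≤5.4, fuel economy 48≥20).
D10: dominated by D11 (cargo 79≥54, price 41≤80, 0-60 4.1≤9.5, fuel economy 48≥42).
D11: not dominated (best 0-60).
D12: dominated by D11 (cargo 79≥76, price 41≤84, 0-60 4.1≤11.9, fuel economy 48≥40).
Pareto-optimal: D4, D6, D8, D11 → 4.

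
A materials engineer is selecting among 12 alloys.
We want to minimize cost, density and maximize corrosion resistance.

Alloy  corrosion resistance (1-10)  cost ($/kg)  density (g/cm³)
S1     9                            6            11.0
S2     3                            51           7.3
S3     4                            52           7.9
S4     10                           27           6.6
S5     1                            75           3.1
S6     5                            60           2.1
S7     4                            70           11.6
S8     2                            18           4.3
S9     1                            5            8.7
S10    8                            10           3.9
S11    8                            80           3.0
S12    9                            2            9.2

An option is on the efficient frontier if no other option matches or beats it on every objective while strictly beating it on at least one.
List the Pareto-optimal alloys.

S4, S6, S9, S10, S11, S12

S1: dominated by S12 (corrosion resistance 9≥9, cost 2≤6, density 9.2≤11.0).
S2: dominated by S4 (corrosion resistance 10≥3, cost 27≤51, density 6.6≤7.3).
S3: dominated by S4 (corrosion resistance 10≥4, cost 27≤52, density 6.6≤7.9).
S4: not dominated (best corrosion resistance).
S5: dominated by S6 (corrosion resistance 5≥1, cost 60≤75, density 2.1≤3.1).
S6: not dominated (best density).
S7: dominated by S1 (corrosion resistance 9≥4, cost 6≤70, density 11.0≤11.6).
S8: dominated by S10 (corrosion resistance 8≥2, cost 10≤18, density 3.9≤4.3).
S9: not dominated.
S10: not dominated.
S11: not dominated.
S12: not dominated (best cost).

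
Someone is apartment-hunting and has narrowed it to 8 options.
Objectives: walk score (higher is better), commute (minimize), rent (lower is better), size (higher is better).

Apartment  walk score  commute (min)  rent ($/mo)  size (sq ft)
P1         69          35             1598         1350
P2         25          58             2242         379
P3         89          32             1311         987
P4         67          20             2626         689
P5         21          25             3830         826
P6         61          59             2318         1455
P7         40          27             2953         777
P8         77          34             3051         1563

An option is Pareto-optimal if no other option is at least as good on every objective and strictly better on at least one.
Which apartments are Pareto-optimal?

P1: not dominated.
P2: dominated by P1 (walk score 69≥25, commute 35≤58, rent 1598≤2242, size 1350≥379).
P3: not dominated (best walk score).
P4: not dominated (best commute).
P5: not dominated.
P6: not dominated.
P7: not dominated.
P8: not dominated (best size).

P1, P3, P4, P5, P6, P7, P8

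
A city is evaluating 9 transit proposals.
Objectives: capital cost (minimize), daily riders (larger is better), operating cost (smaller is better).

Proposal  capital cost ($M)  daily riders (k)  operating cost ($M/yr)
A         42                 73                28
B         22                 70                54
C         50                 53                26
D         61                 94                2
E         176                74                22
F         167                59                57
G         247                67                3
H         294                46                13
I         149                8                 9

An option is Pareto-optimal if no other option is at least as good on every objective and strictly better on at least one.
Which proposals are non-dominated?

A: not dominated.
B: not dominated (best capital cost).
C: not dominated.
D: not dominated (best daily riders).
E: dominated by D (capital cost 61≤176, daily riders 94≥74, operating cost 2≤22).
F: dominated by A (capital cost 42≤167, daily riders 73≥59, operating cost 28≤57).
G: dominated by D (capital cost 61≤247, daily riders 94≥67, operating cost 2≤3).
H: dominated by D (capital cost 61≤294, daily riders 94≥46, operating cost 2≤13).
I: dominated by D (capital cost 61≤149, daily riders 94≥8, operating cost 2≤9).

A, B, C, D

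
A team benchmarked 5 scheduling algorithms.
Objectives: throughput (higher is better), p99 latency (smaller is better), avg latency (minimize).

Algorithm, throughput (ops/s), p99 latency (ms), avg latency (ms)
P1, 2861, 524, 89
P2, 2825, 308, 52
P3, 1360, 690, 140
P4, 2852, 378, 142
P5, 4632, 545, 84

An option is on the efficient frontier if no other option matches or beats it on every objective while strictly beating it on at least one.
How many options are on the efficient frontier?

4

P1: not dominated.
P2: not dominated (best p99 latency).
P3: dominated by P1 (throughput 2861≥1360, p99 latency 524≤690, avg latency 89≤140).
P4: not dominated.
P5: not dominated (best throughput).
Pareto-optimal: P1, P2, P4, P5 → 4.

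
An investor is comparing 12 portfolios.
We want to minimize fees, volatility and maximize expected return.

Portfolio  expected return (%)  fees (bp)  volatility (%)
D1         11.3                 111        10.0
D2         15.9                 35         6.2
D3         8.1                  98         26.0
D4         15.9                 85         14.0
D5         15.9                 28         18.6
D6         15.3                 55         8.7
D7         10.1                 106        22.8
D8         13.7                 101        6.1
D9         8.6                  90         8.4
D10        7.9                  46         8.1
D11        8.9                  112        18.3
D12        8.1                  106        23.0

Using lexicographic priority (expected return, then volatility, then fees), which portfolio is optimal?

First maximize expected return: best is 15.9, kept {D2, D4, D5}.
Then minimize volatility: best is 6.2, kept {D2}.

D2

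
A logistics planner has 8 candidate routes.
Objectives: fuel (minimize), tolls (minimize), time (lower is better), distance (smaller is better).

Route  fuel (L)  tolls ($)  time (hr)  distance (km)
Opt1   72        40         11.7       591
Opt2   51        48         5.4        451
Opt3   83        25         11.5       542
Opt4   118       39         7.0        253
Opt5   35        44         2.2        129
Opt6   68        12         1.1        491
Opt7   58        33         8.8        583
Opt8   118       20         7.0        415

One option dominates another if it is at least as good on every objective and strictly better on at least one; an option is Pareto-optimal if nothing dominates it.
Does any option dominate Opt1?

Opt6 vs Opt1: fuel 68≤72, tolls 12≤40, time 1.1≤11.7, distance 491≤591 — Opt6 is at least as good on every objective and strictly better on at least one, so Opt6 dominates Opt1.

Yes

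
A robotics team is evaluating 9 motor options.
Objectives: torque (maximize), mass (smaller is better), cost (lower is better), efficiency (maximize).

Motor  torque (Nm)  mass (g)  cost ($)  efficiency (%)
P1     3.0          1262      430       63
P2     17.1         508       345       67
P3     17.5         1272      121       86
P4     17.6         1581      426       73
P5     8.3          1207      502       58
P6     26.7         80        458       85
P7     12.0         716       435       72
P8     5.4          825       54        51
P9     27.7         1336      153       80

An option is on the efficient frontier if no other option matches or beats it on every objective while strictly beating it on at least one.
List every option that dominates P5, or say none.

P2, P6, P7

P2: torque 17.1≥8.3, mass 508≤1207, cost 345≤502, efficiency 67≥58 — dominates P5.
P6: torque 26.7≥8.3, mass 80≤1207, cost 458≤502, efficiency 85≥58 — dominates P5.
P7: torque 12.0≥8.3, mass 716≤1207, cost 435≤502, efficiency 72≥58 — dominates P5.
Others (P1, P3, P4, P8, P9) are each worse than P5 on at least one objective.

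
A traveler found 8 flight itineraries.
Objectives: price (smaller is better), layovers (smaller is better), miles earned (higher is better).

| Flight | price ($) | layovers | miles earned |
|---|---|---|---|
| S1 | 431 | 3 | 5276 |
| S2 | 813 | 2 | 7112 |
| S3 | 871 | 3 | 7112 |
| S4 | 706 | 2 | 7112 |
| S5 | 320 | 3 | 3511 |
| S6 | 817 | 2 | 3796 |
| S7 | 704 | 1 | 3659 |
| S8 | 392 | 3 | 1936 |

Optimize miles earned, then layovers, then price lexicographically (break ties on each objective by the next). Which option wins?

S4

First maximize miles earned: best is 7112, kept {S2, S3, S4}.
Then minimize layovers: best is 2, kept {S2, S4}.
Then minimize price: best is 706, kept {S4}.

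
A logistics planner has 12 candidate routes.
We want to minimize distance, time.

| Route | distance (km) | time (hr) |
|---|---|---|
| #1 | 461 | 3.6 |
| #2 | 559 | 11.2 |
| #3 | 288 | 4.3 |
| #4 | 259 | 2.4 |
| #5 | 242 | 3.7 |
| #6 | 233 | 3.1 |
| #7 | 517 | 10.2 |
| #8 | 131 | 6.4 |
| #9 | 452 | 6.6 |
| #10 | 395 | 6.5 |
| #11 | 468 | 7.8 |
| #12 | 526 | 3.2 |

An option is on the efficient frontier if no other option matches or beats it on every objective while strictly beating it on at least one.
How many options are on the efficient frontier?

#1: dominated by #4 (distance 259≤461, time 2.4≤3.6).
#2: dominated by #1 (distance 461≤559, time 3.6≤11.2).
#3: dominated by #4 (distance 259≤288, time 2.4≤4.3).
#4: not dominated (best time).
#5: dominated by #6 (distance 233≤242, time 3.1≤3.7).
#6: not dominated.
#7: dominated by #1 (distance 461≤517, time 3.6≤10.2).
#8: not dominated (best distance).
#9: dominated by #3 (distance 288≤452, time 4.3≤6.6).
#10: dominated by #3 (distance 288≤395, time 4.3≤6.5).
#11: dominated by #1 (distance 461≤468, time 3.6≤7.8).
#12: dominated by #4 (distance 259≤526, time 2.4≤3.2).
Pareto-optimal: #4, #6, #8 → 3.

3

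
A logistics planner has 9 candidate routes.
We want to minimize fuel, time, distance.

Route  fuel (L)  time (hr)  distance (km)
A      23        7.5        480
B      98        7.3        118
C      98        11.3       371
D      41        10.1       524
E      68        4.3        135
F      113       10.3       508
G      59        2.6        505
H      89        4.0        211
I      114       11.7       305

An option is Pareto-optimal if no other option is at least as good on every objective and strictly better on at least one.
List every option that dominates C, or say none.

B: fuel 98≤98, time 7.3≤11.3, distance 118≤371 — dominates C.
E: fuel 68≤98, time 4.3≤11.3, distance 135≤371 — dominates C.
H: fuel 89≤98, time 4.0≤11.3, distance 211≤371 — dominates C.
Others (A, D, F, G, I) are each worse than C on at least one objective.

B, E, H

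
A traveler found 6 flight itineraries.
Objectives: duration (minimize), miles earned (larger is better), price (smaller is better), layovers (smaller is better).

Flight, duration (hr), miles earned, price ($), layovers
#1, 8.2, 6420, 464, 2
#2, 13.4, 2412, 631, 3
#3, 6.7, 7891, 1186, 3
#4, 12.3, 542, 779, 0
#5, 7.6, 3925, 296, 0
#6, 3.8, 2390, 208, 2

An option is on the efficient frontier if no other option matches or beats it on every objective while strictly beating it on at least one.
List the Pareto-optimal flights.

#1: not dominated.
#2: dominated by #1 (duration 8.2≤13.4, miles earned 6420≥2412, price 464≤631, layovers 2≤3).
#3: not dominated (best miles earned).
#4: dominated by #5 (duration 7.6≤12.3, miles earned 3925≥542, price 296≤779, layovers 0≤0).
#5: not dominated.
#6: not dominated (best duration).

#1, #3, #5, #6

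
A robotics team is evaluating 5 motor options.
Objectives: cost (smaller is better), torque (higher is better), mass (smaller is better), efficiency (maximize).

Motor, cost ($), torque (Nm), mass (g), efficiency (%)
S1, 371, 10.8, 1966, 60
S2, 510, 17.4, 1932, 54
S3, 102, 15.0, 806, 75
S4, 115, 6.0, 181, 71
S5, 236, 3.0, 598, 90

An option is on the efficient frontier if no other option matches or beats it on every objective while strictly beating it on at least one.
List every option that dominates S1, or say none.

S3

S3: cost 102≤371, torque 15.0≥10.8, mass 806≤1966, efficiency 75≥60 — dominates S1.
Others (S2, S4, S5) are each worse than S1 on at least one objective.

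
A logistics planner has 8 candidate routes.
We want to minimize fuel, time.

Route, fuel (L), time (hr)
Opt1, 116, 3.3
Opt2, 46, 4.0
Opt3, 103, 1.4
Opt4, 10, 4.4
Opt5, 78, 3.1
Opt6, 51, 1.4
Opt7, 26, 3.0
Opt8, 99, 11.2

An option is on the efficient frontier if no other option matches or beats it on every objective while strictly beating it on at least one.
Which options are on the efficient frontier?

Opt4, Opt6, Opt7

Opt1: dominated by Opt3 (fuel 103≤116, time 1.4≤3.3).
Opt2: dominated by Opt7 (fuel 26≤46, time 3.0≤4.0).
Opt3: dominated by Opt6 (fuel 51≤103, time 1.4≤1.4).
Opt4: not dominated (best fuel).
Opt5: dominated by Opt6 (fuel 51≤78, time 1.4≤3.1).
Opt6: not dominated.
Opt7: not dominated.
Opt8: dominated by Opt2 (fuel 46≤99, time 4.0≤11.2).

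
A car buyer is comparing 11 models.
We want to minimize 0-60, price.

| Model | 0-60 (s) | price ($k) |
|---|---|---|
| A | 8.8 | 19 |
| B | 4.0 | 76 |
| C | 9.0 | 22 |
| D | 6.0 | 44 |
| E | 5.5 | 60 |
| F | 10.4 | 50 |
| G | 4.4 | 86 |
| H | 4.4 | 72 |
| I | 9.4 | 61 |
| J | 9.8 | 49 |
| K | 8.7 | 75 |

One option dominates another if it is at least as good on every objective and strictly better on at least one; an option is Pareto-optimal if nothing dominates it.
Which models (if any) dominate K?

D: 0-60 6.0≤8.7, price 44≤75 — dominates K.
E: 0-60 5.5≤8.7, price 60≤75 — dominates K.
H: 0-60 4.4≤8.7, price 72≤75 — dominates K.
Others (A, B, C, F, G, I, J) are each worse than K on at least one objective.

D, E, H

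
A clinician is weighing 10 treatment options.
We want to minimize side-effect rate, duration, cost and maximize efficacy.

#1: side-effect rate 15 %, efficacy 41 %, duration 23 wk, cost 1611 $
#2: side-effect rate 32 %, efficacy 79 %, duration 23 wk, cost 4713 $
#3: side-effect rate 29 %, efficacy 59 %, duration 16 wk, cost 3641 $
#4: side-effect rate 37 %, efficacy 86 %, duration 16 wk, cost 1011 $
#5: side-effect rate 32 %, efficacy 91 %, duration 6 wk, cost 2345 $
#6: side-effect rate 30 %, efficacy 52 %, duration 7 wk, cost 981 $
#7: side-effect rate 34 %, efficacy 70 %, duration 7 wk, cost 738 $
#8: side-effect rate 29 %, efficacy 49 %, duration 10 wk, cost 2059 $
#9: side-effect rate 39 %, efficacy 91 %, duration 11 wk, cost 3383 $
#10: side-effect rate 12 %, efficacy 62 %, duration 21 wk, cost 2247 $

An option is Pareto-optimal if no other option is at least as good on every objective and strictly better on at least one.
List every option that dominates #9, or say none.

#5

#5: side-effect rate 32≤39, efficacy 91≥91, duration 6≤11, cost 2345≤3383 — dominates #9.
Others (#1, #2, #3, #4, #6, #7, #8, #10) are each worse than #9 on at least one objective.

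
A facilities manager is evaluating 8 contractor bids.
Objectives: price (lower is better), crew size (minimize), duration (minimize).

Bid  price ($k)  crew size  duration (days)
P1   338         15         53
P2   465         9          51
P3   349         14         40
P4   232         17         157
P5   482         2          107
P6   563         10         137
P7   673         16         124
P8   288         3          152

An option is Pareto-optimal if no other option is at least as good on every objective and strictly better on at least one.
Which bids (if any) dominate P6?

P2, P5

P2: price 465≤563, crew size 9≤10, duration 51≤137 — dominates P6.
P5: price 482≤563, crew size 2≤10, duration 107≤137 — dominates P6.
Others (P1, P3, P4, P7, P8) are each worse than P6 on at least one objective.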